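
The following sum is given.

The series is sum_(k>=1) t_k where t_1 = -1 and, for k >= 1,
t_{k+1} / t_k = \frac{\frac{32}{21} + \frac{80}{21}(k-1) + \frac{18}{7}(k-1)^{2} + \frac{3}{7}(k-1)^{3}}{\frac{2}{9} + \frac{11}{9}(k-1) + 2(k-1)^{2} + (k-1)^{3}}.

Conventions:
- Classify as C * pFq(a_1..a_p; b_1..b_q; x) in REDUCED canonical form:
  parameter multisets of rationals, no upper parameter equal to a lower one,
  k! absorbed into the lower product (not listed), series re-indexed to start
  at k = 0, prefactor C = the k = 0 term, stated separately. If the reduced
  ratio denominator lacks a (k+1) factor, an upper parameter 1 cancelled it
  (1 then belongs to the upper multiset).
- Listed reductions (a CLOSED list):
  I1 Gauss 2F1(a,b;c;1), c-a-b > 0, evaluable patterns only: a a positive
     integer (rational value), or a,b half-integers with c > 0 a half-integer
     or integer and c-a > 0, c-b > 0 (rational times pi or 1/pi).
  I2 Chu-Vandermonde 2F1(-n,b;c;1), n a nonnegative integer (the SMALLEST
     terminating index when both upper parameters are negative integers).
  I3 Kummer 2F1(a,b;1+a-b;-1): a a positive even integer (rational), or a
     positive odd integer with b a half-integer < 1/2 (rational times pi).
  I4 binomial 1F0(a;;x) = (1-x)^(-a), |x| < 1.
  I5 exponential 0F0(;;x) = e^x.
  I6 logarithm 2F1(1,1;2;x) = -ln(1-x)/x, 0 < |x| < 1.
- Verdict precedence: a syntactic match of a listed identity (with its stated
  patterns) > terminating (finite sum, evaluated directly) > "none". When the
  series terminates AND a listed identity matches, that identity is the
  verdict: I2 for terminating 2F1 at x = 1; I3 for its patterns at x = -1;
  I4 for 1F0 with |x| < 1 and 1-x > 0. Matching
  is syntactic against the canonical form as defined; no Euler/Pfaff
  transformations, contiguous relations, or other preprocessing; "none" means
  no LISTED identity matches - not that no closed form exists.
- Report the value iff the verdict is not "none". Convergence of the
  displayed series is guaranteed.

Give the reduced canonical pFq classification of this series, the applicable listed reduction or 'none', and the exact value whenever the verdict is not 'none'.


At argument \frac{3}{7}: a 2F1 with upper {\frac{4}{3}, 4}, lower {\frac{1}{3}}, scaled by C = -1. Verdict: no listed reduction: x = \frac{3}{7} and upper {\frac{4}{3}, 4} fail every I1-I6 pattern.

Structural cue: t_0 being -1, cancel k + 2/3 from the displayed ratio first; then prefactor -1.
Term ratio: r(k) = \frac{3}{7} * (k+\frac{4}{3}) (k+4) / [(k+\frac{1}{3}) (k+1)] - rational; roots negated = parameters, x = \frac{3}{7}, C = -1.


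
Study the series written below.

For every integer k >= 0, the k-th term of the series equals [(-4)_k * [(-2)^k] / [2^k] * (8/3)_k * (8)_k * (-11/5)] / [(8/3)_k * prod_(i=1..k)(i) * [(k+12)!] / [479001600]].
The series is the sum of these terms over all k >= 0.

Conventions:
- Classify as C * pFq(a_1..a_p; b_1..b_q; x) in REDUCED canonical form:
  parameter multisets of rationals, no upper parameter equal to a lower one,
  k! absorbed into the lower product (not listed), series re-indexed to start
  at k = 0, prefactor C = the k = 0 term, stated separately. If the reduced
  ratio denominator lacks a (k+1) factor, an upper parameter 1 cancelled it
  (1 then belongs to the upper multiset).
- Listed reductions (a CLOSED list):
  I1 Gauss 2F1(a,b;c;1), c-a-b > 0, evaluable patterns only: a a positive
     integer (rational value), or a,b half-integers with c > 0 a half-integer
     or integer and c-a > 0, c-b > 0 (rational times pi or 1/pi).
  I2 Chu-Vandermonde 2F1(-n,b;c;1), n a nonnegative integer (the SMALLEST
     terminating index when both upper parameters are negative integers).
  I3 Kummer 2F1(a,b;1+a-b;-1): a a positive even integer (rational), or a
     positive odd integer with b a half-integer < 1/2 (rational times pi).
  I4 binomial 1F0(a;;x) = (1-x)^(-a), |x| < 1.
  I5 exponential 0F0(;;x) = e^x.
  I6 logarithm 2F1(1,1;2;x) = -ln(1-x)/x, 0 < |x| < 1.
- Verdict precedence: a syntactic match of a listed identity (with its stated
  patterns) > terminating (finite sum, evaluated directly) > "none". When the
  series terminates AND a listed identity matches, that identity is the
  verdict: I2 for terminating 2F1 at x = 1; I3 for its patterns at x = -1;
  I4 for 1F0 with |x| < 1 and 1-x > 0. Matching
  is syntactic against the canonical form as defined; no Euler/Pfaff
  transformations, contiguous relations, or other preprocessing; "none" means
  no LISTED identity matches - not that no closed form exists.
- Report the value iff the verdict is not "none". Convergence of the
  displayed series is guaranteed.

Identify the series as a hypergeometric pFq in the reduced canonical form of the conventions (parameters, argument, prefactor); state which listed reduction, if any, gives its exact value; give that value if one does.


Reduced: x = -1, 2F1, upper = {-4, 8}, lower = {13}, C = -11/5. Verdict at x = -1: Kummer's theorem (I3) matches (x = -1; c = 13 equals 1+a-b for upper {-4, 8}: listed pattern). Its exact value is -1089/70.

Key observation: from the first term -11/5: the denominator's factorial ratio (prefactor -11/5) is a lower Pochhammer.
Term ratio: r(k) = (-1) * (k-4) (k+8) / [(k+13) (k+1)] - poly over poly, x = (-1) from leading terms; C = -11/5 at k = 0.


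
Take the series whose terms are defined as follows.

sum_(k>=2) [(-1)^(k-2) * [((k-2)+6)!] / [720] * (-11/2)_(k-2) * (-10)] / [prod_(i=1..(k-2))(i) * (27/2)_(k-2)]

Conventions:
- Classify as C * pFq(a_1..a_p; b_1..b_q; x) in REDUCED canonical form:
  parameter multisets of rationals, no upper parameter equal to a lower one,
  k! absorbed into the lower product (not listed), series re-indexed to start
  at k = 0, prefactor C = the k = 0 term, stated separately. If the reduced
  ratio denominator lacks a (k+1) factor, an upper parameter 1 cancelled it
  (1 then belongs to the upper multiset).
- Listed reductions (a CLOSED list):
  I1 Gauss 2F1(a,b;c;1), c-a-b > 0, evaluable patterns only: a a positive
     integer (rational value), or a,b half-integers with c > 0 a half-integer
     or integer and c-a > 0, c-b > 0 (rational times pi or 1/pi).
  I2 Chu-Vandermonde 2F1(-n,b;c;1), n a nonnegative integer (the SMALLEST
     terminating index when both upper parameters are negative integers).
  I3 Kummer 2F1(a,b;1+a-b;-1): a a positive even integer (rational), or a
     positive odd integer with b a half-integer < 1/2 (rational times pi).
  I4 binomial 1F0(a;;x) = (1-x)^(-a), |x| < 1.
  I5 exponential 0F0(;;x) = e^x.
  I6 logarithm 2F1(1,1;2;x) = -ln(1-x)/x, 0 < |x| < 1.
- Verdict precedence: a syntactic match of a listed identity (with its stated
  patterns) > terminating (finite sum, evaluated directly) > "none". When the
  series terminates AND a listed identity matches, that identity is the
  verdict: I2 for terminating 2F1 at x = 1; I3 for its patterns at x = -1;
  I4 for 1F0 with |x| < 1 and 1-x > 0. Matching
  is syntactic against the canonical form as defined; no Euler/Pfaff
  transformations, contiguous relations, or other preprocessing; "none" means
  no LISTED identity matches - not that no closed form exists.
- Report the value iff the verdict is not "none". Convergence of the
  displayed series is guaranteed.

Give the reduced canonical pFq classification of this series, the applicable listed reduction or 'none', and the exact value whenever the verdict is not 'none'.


Classification (C = -10): 2F1 with upper {-11/2, 7}, lower {27/2}, argument x = -1. Verdict: Kummer's theorem (I3) fires (x = -1; c = 27/2 equals 1+a-b for upper {-11/2, 7}: listed pattern). Hence: (-4647768125/134217728) * pi.

Structural cue: t_0 = -10 here, and the factorial ratio (C = -10, x = -1) (k+a-1)!/(a-1)! is a rising factorial (a)_k.
Step ratio: r(k) = (-1) * (k-11/2) (k+7) / [(k+27/2) (k+1)] - rational; roots negated = parameters, x = (-1), C = -10.


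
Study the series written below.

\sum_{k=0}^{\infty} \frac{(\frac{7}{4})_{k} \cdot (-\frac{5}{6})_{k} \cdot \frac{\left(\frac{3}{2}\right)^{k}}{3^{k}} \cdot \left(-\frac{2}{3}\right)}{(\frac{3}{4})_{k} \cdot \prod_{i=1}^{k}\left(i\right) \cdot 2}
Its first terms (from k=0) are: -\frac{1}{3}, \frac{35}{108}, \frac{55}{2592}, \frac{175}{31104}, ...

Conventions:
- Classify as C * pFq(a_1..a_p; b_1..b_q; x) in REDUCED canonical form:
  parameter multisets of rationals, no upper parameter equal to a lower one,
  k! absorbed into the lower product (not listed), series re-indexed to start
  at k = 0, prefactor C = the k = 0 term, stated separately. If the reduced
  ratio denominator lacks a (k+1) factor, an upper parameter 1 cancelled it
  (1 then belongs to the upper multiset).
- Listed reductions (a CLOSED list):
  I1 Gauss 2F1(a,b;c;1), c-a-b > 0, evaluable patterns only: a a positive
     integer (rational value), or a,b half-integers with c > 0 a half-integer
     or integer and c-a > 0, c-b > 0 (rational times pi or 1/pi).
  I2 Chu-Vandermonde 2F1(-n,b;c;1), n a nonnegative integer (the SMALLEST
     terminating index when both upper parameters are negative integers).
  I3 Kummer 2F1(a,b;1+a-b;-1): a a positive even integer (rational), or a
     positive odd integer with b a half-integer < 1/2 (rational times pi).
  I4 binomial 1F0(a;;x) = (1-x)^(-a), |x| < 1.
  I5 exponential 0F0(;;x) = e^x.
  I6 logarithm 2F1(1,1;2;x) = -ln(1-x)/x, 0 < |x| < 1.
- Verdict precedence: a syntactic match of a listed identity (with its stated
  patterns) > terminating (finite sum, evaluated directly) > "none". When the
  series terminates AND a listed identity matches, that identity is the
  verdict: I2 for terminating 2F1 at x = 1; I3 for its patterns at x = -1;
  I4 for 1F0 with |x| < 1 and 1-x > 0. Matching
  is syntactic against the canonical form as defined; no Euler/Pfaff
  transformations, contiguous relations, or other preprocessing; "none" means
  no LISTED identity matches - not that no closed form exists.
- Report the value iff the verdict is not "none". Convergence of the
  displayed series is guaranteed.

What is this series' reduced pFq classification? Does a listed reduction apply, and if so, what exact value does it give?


Canonical form: C = -\frac{1}{3} times 2F1 with upper {-\frac{5}{6}, \frac{7}{4}}, lower {\frac{3}{4}}, x = \frac{1}{2}. Verdict: none - this 2F1 at x = \frac{1}{2} matches no listed pattern, and upper {-\frac{5}{6}, \frac{7}{4}} holds no stopper.

First insight: t_0 being -\frac{1}{3}, the product of the first k integers (C = -1/3) is k!.
Ratio: r(k) = \frac{1}{2} * (k-\frac{5}{6}) (k+\frac{7}{4}) / [(k+\frac{3}{4}) (k+1)] - rational in k, leading ratio \frac{1}{2}; with t_0 = -\frac{1}{3}, classification follows.


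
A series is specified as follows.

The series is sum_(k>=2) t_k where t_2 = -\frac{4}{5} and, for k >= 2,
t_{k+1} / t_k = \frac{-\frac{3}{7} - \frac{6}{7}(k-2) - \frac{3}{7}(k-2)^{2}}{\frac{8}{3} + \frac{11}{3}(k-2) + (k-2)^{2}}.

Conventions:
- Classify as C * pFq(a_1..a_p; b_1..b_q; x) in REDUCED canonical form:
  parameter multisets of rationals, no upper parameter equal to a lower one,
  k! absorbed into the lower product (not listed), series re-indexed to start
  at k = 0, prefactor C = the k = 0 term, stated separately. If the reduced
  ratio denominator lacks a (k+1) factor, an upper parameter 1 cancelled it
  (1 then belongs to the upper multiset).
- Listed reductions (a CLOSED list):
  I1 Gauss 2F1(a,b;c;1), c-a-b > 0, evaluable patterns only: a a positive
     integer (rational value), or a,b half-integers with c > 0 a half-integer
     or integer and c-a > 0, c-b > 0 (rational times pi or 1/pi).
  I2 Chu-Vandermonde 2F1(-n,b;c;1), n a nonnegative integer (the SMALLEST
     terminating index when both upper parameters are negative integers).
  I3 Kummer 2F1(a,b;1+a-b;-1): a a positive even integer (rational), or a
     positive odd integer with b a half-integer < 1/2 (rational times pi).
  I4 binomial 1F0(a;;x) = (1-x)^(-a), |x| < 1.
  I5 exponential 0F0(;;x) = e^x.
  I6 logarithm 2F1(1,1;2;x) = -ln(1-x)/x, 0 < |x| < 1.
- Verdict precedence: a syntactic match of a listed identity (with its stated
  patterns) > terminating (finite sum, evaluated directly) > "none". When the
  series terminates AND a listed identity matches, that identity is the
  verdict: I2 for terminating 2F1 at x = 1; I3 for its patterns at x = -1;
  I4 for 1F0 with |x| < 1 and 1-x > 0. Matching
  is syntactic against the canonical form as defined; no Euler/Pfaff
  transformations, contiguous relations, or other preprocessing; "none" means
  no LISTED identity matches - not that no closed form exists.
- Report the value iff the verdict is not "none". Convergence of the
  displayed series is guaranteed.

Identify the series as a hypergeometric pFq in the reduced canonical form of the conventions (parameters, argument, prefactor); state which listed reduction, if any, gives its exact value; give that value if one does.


Classification (C = -\frac{4}{5}): 2F1 with upper {1, 1}, lower {\frac{8}{3}}, argument x = -\frac{3}{7}. Verdict: none here - no I1-I6 shape fits x = -\frac{3}{7} with lower {\frac{8}{3}}.

Key step: with t_0 = -\frac{4}{5}, roots of the ratio polynomials (prefactor -4/5) are the negated parameters.
Term ratio: r(k) = -\frac{3}{7} * (k+1) (k+1) / [(k+\frac{8}{3}) (k+1)] - poly over poly, x = -\frac{3}{7} from leading terms; C = -\frac{4}{5} at k = 0.


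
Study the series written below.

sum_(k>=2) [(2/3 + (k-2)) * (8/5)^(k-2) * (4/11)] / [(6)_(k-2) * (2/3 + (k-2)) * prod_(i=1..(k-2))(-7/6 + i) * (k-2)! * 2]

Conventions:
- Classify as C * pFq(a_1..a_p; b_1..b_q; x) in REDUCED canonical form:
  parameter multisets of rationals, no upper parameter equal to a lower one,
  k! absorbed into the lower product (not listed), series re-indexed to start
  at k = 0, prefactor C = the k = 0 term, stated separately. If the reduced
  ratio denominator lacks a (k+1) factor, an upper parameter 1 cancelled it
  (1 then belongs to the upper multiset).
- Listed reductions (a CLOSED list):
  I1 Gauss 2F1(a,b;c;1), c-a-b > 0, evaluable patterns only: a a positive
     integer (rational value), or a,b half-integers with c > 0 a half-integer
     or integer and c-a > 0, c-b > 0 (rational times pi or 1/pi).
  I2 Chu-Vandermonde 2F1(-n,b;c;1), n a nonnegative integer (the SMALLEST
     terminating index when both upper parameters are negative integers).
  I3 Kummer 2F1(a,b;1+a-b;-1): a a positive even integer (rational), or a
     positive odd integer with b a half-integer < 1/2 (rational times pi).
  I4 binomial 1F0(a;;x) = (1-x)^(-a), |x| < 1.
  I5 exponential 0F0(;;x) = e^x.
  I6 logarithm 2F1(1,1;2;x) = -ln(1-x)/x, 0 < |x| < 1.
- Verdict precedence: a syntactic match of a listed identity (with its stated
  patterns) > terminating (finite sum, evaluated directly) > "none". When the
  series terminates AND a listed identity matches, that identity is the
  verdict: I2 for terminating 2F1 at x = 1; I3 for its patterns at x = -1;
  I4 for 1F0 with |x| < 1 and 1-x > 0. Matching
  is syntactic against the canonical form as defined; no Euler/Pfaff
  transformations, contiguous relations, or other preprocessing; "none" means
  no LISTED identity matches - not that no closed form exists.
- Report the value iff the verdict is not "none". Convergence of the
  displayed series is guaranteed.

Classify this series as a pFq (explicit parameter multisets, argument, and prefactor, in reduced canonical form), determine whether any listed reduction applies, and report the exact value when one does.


Classification (C = 2/11): 0F2 with upper {-}, lower {-1/6, 6}, argument x = 8/5. Verdict: none (x = 8/5): each listed identity misses the multisets {-} ; {-1/6, 6}.

The tell: x = (8/5) and k + 2/3 divides numerator and denominator alike; prefactor 2/11 after cancelling.
Term ratio: r(k) = (8/5) * 1 / [(k-1/6) (k+6) (k+1)] - rational in k. x = (8/5); t_0 = 2/11; negate the roots.


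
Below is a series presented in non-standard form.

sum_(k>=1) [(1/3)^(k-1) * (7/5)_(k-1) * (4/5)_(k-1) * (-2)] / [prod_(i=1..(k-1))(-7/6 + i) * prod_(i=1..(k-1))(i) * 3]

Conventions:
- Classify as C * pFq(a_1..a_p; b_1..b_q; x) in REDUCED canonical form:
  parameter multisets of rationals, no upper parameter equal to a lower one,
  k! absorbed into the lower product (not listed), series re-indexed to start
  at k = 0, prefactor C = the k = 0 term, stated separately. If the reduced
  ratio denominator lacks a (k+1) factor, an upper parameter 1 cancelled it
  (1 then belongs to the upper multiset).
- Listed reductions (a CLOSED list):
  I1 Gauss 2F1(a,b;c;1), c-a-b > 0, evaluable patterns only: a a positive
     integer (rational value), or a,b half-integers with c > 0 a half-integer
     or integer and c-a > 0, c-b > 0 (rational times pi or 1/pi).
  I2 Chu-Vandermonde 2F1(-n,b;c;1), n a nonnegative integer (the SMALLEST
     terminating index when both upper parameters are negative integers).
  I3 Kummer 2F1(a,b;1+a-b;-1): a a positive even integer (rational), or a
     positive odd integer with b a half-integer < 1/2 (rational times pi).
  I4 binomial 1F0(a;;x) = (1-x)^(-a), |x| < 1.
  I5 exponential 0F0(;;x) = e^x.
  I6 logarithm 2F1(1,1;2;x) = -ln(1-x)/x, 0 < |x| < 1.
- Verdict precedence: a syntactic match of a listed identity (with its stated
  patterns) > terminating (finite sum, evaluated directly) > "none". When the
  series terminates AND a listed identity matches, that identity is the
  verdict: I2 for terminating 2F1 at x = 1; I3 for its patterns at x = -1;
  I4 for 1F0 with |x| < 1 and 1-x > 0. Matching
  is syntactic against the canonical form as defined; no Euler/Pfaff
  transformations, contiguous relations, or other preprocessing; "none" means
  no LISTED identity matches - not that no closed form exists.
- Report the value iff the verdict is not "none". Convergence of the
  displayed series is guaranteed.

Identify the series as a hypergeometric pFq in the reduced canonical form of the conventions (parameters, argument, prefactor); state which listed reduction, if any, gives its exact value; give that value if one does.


Prefactor -2/3, argument 1/3: 2F1 with upper {4/5, 7/5} over lower {-1/6}. Verdict: no listed reduction: x = 1/3 and upper {4/5, 7/5} fail every I1-I6 pattern.

Structural cue: t_0 being -2/3, the product of the first k integers (C = -2/3) is k!.
Adjacent-term ratio: r(k) = (1/3) * (k+4/5) (k+7/5) / [(k-1/6) (k+1)] - rational in k, leading ratio (1/3); with t_0 = -2/3, classification follows.


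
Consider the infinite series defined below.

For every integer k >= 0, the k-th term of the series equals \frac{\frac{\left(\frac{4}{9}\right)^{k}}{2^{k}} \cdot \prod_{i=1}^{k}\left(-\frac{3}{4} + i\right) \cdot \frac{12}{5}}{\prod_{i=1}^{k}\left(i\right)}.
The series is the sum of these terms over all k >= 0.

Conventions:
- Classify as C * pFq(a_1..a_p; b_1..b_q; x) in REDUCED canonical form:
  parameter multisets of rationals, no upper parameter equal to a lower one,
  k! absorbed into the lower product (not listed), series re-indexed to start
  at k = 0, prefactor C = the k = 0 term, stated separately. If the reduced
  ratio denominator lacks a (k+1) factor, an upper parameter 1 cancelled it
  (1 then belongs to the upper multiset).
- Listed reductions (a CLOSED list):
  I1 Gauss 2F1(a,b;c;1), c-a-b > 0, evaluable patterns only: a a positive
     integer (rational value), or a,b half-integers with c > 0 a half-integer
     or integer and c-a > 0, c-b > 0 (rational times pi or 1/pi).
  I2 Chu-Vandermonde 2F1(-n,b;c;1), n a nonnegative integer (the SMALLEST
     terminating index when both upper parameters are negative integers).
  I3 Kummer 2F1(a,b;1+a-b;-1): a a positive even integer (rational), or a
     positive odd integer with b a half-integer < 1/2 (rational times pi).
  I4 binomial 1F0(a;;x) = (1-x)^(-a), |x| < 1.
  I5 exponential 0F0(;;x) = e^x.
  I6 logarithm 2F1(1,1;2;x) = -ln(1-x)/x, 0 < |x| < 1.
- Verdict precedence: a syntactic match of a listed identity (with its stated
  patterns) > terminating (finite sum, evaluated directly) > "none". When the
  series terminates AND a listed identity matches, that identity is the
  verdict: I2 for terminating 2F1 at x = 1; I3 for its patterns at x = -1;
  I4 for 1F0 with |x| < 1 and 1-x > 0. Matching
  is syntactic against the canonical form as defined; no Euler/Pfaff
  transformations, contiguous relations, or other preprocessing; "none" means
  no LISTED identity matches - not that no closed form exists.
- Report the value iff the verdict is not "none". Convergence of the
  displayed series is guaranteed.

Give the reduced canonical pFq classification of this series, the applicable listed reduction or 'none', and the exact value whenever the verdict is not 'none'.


At argument \frac{2}{9}: a 1F0 with upper {\frac{1}{4}}, lower {-}, scaled by C = \frac{12}{5}. Verdict: the I4 binomial reduction applies (the 1F0 binomial series: exponent -1/4, x = \frac{2}{9}). Exact value: \frac{12}{5} \cdot \left(\frac{7}{9}\right)^{-\frac{1}{4}}.

Key step: x = \frac{2}{9} and the running product (prefactor 12/5) telescopes to a rising factorial.
Step ratio: r(k) = \frac{2}{9} * (k+\frac{1}{4}) / [(k+1)] - poly over poly, x = \frac{2}{9} from leading terms; C = \frac{12}{5} at k = 0.


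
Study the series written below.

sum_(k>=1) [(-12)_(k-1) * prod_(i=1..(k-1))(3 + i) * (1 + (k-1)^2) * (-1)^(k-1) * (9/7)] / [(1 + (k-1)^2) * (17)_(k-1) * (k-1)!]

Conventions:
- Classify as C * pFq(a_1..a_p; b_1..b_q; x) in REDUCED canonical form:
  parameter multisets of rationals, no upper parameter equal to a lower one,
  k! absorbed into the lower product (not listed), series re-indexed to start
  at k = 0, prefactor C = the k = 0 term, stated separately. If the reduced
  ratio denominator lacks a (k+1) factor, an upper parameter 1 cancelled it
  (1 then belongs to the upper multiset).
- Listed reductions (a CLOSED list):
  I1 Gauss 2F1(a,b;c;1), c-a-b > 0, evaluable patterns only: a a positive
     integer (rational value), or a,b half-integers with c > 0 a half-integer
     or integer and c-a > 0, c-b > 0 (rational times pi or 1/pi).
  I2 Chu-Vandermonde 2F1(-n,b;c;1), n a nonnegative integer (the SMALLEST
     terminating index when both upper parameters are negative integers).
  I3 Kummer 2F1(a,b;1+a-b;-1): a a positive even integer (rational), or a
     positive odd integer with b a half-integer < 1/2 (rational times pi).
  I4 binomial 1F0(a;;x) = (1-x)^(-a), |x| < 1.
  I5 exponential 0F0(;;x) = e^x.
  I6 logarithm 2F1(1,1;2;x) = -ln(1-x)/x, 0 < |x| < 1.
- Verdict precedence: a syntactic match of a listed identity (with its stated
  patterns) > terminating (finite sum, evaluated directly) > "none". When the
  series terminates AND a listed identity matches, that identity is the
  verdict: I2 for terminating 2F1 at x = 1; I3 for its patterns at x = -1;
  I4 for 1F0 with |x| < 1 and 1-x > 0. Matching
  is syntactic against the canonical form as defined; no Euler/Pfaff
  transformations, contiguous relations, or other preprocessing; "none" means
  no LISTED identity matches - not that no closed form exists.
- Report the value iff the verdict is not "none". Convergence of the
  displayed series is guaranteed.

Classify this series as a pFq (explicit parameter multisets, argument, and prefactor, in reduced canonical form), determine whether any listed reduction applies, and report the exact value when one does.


Structural cue: t_0 = 9/7 here, and the running product (C = 9/7) telescopes to a rising factorial.
Ratio: r(k) = (-1) * (k-12) (k+4) / [(k+17) (k+1)] ; factor over Q: parameters, x = (-1), and C = 9/7.

Prefactor 9/7, argument -1: 2F1 with upper {-12, 4} over lower {17}. Verdict: this is Kummer (I3) (x = -1; c = 17 equals 1+a-b for upper {-12, 4}: listed pattern). Sum: 180/7.


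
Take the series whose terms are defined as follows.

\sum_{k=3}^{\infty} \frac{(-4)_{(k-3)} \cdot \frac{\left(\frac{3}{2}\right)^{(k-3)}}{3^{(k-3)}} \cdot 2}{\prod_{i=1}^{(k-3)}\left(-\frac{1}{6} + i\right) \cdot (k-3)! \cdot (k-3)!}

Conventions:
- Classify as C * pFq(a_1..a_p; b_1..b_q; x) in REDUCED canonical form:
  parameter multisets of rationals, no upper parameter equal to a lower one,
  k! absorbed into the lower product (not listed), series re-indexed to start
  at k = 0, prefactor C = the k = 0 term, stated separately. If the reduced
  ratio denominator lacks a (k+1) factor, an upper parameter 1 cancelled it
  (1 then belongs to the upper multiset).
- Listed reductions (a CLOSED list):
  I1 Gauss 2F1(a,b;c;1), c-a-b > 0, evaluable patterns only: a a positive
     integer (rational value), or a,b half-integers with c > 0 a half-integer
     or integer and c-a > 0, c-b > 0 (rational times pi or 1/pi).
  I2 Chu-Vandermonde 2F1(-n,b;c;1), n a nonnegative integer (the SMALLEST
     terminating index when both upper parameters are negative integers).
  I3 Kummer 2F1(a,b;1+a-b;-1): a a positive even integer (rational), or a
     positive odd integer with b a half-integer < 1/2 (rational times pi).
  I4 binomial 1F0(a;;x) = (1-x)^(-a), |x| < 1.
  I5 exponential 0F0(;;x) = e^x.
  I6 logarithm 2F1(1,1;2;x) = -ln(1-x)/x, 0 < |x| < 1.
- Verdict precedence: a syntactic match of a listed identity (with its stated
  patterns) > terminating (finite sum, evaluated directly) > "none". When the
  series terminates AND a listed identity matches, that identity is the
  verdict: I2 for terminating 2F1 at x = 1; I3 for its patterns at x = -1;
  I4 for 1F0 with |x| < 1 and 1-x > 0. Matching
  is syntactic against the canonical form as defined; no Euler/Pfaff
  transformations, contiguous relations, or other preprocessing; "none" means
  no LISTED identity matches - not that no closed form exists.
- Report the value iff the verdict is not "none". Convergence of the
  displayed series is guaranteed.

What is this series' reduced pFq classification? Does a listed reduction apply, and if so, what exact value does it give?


With C = 2: the canonical form is 1F2(-4; \frac{5}{6}, 1; \frac{1}{2}). Verdict: terminating (-4 upstairs). 5 nonzero terms in all; added directly. Sum: -\frac{31937}{17204}.

The tell: x = \frac{1}{2} and the two k-th powers (C = 2, x = 1/2) combine into one argument.
Ratio: r(k) = \frac{1}{2} * (k-4) / [(k+\frac{5}{6}) (k+1) (k+1)] - rational in k, leading ratio \frac{1}{2}; with t_0 = 2, classification follows.


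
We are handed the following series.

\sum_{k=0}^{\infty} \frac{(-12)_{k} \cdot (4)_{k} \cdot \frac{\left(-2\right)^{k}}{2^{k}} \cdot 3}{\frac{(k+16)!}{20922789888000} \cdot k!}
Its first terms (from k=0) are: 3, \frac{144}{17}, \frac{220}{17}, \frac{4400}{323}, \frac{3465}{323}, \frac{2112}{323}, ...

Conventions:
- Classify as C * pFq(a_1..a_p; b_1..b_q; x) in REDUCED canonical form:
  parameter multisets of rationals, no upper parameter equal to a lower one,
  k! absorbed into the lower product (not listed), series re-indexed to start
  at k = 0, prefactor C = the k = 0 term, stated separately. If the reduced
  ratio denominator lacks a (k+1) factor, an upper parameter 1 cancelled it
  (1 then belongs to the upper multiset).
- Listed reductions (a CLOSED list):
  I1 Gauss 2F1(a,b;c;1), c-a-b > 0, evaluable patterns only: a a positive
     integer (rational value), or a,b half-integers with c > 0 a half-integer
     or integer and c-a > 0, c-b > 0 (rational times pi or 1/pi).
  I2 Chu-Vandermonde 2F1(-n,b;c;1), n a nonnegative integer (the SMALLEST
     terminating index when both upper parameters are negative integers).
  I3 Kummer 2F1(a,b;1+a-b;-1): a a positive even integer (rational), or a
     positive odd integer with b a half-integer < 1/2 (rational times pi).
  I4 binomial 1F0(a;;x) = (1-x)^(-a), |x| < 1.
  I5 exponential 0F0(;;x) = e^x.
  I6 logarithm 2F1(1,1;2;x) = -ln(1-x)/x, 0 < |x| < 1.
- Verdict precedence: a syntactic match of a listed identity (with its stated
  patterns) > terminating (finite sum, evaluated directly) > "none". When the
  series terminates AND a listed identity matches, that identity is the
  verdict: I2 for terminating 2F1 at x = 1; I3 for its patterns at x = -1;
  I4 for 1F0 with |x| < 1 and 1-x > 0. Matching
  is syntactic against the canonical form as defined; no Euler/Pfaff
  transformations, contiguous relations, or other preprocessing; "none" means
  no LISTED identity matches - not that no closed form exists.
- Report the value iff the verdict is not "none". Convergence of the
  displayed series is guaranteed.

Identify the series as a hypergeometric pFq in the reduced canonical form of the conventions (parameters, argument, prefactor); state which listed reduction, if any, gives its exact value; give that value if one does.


At argument -1: a 2F1 with upper {-12, 4}, lower {17}, scaled by C = 3. Verdict (x = -1): the Kummer evaluation I3 applies (x = -1; c = 17 equals 1+a-b for upper {-12, 4}: listed pattern). Value: 60.

Key step: x = -1 and the two k-th powers (C = 3, x = -1) combine into one argument.
Term ratio: r(k) = -1 * (k-12) (k+4) / [(k+17) (k+1)] - rational in k, leading ratio -1; with t_0 = 3, classification follows.


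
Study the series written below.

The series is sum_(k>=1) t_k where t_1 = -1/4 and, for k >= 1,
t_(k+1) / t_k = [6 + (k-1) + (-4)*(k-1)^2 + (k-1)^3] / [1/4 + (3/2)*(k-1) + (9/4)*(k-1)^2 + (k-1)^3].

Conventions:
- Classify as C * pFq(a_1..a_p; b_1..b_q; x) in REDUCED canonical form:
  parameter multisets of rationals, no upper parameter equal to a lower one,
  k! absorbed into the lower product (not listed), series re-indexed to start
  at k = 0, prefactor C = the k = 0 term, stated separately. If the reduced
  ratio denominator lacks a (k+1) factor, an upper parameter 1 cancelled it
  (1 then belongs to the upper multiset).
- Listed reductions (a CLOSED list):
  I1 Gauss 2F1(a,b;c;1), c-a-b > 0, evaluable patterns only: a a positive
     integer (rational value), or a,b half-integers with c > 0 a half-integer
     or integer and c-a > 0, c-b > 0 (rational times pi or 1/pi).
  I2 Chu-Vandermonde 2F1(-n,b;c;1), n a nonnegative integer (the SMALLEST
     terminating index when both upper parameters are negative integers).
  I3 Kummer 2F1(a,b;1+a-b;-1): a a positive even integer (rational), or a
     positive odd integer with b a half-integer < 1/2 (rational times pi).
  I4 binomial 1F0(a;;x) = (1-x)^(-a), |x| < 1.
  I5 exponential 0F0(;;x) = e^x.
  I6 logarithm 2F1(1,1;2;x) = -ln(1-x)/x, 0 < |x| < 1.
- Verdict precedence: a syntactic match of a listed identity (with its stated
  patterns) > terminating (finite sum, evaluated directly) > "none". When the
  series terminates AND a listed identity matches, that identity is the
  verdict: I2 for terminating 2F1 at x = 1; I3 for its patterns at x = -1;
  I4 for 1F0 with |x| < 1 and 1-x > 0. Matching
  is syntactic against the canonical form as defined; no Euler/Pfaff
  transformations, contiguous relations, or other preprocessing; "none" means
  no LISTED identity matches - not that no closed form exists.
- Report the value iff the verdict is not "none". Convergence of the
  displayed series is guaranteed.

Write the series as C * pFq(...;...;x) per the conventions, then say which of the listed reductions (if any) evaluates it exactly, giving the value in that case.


First insight: from the first term -1/4: factor the ratio over Q (C = -1/4): negated roots = parameters.
Ratio: r(k) = 1 * (k-3) (k-2) / [(k+1/4) (k+1)] - poly over poly, x = 1 from leading terms; C = -1/4 at k = 0.

At argument 1: a 2F1 with upper {-3, -2}, lower {1/4}, scaled by C = -1/4. Verdict at x = 1: the Chu-Vandermonde identity I2 matches (terminating 2F1 at x = 1 with n = 2, b = -3, c = 1/4). Exact value: -221/20.


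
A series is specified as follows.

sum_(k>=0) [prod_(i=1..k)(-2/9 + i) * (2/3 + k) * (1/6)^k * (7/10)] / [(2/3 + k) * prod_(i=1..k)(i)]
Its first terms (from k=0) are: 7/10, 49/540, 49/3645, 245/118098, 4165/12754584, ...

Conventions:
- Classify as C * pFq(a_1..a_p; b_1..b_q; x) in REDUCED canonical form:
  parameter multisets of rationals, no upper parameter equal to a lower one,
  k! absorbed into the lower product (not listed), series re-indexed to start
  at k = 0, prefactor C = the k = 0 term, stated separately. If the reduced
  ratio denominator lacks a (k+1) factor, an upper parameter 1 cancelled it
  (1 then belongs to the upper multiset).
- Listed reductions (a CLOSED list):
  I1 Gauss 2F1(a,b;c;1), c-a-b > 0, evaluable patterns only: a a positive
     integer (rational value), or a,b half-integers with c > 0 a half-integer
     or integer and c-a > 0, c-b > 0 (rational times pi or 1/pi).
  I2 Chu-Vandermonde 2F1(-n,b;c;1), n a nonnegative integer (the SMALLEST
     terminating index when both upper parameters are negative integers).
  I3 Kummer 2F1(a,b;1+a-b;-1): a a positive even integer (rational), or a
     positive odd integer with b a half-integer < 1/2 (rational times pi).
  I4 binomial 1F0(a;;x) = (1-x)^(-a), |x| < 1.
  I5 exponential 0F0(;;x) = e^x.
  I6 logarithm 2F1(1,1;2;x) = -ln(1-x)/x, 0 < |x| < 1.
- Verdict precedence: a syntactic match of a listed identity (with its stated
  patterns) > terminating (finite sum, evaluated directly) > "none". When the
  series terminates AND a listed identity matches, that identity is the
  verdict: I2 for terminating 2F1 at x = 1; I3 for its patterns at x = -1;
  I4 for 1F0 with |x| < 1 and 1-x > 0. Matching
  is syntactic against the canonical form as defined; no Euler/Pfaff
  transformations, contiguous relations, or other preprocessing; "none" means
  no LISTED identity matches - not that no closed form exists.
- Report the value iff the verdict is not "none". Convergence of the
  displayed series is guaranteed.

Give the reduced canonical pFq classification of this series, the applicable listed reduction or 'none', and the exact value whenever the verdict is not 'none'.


Canonical form: C = 7/10 times 1F0 with upper {7/9}, lower {-}, x = 1/6. Verdict: binomial (I4) fires (the 1F0 binomial series: exponent -7/9, x = 1/6). Exact value: (7/10) * (5/6)^(-7/9).

Structural cue: t_0 being 7/10, striking the common factor k + 2/3 reduces the term (C = 7/10).
Consecutive-term ratio: r(k) = (1/6) * (k+7/9) / [(k+1)] ; factor over Q: parameters, x = (1/6), and C = 7/10.


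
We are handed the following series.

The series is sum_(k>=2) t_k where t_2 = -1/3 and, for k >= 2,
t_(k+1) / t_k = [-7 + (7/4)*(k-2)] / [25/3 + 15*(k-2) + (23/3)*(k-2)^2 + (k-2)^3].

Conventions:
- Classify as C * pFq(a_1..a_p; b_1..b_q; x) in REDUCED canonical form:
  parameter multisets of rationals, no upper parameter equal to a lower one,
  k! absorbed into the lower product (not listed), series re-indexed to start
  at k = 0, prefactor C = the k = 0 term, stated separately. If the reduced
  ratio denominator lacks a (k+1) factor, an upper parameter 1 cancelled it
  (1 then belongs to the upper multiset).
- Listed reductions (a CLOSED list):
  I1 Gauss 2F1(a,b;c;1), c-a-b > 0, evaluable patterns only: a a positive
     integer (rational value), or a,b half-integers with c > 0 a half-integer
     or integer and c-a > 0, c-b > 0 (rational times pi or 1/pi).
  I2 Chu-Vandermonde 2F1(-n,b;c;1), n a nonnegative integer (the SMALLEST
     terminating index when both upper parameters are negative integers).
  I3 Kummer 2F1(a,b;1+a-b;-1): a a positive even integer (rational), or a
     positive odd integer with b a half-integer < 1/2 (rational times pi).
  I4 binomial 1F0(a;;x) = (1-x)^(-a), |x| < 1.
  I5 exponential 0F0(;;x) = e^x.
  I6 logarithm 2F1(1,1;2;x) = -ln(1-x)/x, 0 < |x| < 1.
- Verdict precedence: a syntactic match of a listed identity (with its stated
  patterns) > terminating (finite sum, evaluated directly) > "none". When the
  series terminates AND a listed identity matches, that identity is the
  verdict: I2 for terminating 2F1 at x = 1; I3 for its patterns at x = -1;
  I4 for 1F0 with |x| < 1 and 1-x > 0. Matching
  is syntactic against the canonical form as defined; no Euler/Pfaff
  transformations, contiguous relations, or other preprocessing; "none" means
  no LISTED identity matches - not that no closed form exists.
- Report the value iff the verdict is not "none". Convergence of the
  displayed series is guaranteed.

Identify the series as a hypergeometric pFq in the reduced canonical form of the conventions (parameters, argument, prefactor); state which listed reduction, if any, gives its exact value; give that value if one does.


Key observation: x = (7/4) and roots of the ratio polynomials (prefactor -1/3) are the negated parameters.
Consecutive-term ratio: r(k) = (7/4) * (k-4) / [(k+5/3) (k+5) (k+1)] - rational in k. x = (7/4); t_0 = -1/3; negate the roots.

Classification (C = -1/3): 1F2 with upper {-4}, lower {5/3, 5}, argument x = 7/4. Verdict: terminating - upper -4 stops the sum at k = 4; the 5 terms are added exactly. Value: -477793/4915200.


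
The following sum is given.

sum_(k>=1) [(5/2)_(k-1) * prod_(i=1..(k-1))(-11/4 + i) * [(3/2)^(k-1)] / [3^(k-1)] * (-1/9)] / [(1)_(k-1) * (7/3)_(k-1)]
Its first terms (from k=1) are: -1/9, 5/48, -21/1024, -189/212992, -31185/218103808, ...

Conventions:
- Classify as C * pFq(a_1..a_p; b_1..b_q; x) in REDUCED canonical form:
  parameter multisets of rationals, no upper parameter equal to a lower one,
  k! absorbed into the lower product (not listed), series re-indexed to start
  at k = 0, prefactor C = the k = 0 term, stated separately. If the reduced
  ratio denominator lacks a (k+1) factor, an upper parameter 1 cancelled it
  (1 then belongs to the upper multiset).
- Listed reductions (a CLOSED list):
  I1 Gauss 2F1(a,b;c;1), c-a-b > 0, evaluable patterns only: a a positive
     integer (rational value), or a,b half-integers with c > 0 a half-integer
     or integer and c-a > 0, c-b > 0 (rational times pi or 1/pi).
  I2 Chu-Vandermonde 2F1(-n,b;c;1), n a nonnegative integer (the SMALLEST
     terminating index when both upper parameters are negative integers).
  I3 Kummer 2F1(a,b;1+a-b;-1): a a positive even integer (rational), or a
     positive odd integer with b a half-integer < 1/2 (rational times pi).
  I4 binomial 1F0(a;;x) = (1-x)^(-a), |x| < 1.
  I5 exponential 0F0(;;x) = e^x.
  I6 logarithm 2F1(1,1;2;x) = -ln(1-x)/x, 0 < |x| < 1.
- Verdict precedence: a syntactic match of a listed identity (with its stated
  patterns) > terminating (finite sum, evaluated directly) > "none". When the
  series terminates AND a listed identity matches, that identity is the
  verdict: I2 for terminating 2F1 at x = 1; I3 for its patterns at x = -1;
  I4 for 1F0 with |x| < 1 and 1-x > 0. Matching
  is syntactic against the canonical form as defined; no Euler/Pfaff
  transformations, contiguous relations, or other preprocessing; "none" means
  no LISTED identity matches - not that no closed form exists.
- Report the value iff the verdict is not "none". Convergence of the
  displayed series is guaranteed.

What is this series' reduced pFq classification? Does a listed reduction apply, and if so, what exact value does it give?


Prefactor -1/9, argument 1/2: 2F1 with upper {-7/4, 5/2} over lower {7/3}. Verdict: none here - no I1-I6 shape fits x = 1/2 with lower {7/3}.

Key step: x = (1/2) and (1)_k (prefactor -1/9) is k! itself.
Step ratio: r(k) = (1/2) * (k-7/4) (k+5/2) / [(k+7/3) (k+1)] - rational in k. x = (1/2); t_0 = -1/9; negate the roots.


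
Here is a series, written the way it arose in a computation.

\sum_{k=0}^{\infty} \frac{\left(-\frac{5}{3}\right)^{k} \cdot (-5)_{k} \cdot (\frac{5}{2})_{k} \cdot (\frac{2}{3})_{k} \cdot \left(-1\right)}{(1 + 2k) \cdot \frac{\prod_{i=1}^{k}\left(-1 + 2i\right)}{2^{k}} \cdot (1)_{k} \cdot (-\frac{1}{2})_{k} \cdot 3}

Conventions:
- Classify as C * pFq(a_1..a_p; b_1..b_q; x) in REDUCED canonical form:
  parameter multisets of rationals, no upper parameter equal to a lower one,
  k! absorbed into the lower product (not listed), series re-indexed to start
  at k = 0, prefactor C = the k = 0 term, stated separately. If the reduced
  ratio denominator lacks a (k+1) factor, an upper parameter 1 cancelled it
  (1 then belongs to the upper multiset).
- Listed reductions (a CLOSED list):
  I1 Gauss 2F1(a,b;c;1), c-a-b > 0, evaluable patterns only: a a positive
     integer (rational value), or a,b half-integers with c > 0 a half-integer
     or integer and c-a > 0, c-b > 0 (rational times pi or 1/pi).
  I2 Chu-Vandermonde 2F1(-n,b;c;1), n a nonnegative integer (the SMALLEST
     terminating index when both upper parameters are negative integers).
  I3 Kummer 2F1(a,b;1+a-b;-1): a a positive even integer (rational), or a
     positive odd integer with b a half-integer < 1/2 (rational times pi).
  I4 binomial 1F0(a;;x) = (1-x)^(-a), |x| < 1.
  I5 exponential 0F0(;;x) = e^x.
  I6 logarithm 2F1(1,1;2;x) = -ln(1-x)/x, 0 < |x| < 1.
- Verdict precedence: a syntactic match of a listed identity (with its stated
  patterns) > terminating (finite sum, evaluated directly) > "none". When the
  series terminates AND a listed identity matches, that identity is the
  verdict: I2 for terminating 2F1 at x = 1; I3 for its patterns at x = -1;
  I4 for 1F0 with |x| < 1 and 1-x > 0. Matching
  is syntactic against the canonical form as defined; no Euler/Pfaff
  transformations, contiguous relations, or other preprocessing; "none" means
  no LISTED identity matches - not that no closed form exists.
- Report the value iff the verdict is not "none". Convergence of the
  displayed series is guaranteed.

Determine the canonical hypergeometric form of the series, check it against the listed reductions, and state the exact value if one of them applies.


The tell: x = -\frac{5}{3} and (1)_k (C = -1/3) is k! itself.
Step ratio: r(k) = -\frac{5}{3} * (k-5) (k+\frac{2}{3}) (k+\frac{5}{2}) / [(k-\frac{1}{2}) (k+\frac{3}{2}) (k+1)] ; factor over Q: parameters, x = -\frac{5}{3}, and C = -\frac{1}{3}.

Classification (C = -\frac{1}{3}): 3F2 with upper {-5, \frac{2}{3}, \frac{5}{2}}, lower {-\frac{1}{2}, \frac{3}{2}}, argument x = -\frac{5}{3}. Verdict: terminating - the sum ends at index 5 because -5 is a negative integer; exact evaluation follows. Its exact value is \frac{2074400059}{1594323}.
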